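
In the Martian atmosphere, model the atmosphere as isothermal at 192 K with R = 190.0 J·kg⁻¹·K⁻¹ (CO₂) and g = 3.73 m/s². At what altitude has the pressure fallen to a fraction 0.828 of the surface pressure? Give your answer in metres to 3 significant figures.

Scale height: H = RT/g = 190.0 × 192 / 3.73 = 9780.2 m.
Set P/P₀ = exp(−z/H) = 0.828, so z = −H ln(0.828).
−ln(0.828) = 0.18874; z = 9780.2 × 0.18874 = 1845.9 m.

z ≈ 1850 m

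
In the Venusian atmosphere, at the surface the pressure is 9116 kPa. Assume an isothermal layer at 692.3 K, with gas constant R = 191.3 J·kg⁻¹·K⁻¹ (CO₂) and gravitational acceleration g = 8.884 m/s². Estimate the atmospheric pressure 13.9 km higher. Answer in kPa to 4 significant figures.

Scale height: H = RT/g = 191.3 × 692.3 / 8.884 = 14907 m.
Barometric formula: P = P₀ exp(−z/H).
z/H = 13900/14907 = 0.93245; exp(−0.93245) = 0.39359.
P = 9116 × 0.39359 = 3588.0 kPa.

P ≈ 3588 kPa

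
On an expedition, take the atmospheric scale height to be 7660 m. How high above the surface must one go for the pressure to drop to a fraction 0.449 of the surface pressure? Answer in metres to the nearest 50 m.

z ≈ 6150 m

Set P/P₀ = exp(−z/H) = 0.449, so z = −H ln(0.449).
−ln(0.449) = 0.80073; z = 7660.0 × 0.80073 = 6133.6 m.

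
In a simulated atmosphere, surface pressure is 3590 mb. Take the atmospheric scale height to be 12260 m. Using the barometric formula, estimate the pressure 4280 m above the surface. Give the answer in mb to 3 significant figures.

Barometric formula: P = P₀ exp(−z/H).
z/H = 4280.0/12260 = 0.34910; exp(−0.34910) = 0.70532.
P = 3590 × 0.70532 = 2532.1 mb.

P ≈ 2530 mb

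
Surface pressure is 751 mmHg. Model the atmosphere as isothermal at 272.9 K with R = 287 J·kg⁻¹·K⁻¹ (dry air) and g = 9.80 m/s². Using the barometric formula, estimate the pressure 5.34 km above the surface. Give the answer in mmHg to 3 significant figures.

P ≈ 385 mmHg

Scale height: H = RT/g = 287 × 272.9 / 9.80 = 7992.1 m.
Barometric formula: P = P₀ exp(−z/H).
z/H = 5340.0/7992.1 = 0.66816; exp(−0.66816) = 0.51265.
P = 751 × 0.51265 = 385.00 mmHg.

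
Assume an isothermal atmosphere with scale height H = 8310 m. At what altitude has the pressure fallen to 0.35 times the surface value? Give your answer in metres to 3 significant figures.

Set P/P₀ = exp(−z/H) = 0.35, so z = −H ln(0.35).
−ln(0.35) = 1.0498; z = 8310.0 × 1.0498 = 8723.8 m.

z ≈ 8720 m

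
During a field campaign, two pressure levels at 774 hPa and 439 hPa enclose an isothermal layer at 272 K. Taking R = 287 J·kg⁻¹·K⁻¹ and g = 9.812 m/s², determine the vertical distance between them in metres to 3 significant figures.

Hypsometric equation: Δz = (R T̄/g) ln(P₁/P₂).
R T̄/g = 287 × 272 / 9.812 = 7956.0 m.
ln(774/439) = ln(1.7631) = 0.56707.
Δz = 7956.0 × 0.56707 = 4511.6 m.

Δz ≈ 4510 m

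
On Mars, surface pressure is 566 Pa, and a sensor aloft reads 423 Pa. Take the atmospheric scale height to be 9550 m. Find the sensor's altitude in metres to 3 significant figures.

z ≈ 2780 m

Invert the barometric formula: z = H ln(P₀/P).
P₀/P = 566/423 = 1.3381; ln(1.3381) = 0.29125.
z = 9550.0 × 0.29125 = 2781.4 m.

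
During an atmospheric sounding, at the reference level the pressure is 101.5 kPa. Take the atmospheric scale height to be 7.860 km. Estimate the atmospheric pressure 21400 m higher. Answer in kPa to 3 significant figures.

P ≈ 6.67 kPa

Barometric formula: P = P₀ exp(−z/H).
z/H = 21400/7860.0 = 2.7226; exp(−2.7226) = 0.065704.
P = 101.5 × 0.065704 = 6.6690 kPa.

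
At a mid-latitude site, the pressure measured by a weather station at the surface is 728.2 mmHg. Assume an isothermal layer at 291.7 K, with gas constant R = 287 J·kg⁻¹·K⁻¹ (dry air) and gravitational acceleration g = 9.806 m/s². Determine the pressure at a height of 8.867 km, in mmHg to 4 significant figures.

Scale height: H = RT/g = 287 × 291.7 / 9.806 = 8537.4 m.
Barometric formula: P = P₀ exp(−z/H).
z/H = 8867.0/8537.4 = 1.0386; exp(−1.0386) = 0.35395.
P = 728.2 × 0.35395 = 257.75 mmHg.

P ≈ 257.7 mmHg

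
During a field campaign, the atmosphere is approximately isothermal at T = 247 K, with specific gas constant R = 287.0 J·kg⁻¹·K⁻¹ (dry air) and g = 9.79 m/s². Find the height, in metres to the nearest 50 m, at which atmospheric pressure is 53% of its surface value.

Scale height: H = RT/g = 287.0 × 247 / 9.79 = 7241.0 m.
Set P/P₀ = exp(−z/H) = 0.53, so z = −H ln(0.53).
−ln(0.53) = 0.63488; z = 7241.0 × 0.63488 = 4597.2 m.

z ≈ 4600 m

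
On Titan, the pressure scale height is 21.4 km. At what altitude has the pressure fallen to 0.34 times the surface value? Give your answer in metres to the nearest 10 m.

z ≈ 23090 m

Set P/P₀ = exp(−z/H) = 0.34, so z = −H ln(0.34).
−ln(0.34) = 1.0788; z = 21400 × 1.0788 = 23086 m.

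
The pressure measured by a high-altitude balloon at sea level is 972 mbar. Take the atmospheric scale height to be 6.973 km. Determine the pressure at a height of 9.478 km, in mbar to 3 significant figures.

P ≈ 250 mbar

Barometric formula: P = P₀ exp(−z/H).
z/H = 9478.0/6973.0 = 1.3592; exp(−1.3592) = 0.25687.
P = 972 × 0.25687 = 249.68 mbar.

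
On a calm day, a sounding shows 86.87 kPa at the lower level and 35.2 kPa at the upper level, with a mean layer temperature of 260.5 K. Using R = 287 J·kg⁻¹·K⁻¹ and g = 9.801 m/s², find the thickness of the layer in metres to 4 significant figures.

Hypsometric equation: Δz = (R T̄/g) ln(P₁/P₂).
R T̄/g = 287 × 260.5 / 9.801 = 7628.2 m.
ln(86.87/35.2) = ln(2.4679) = 0.90337.
Δz = 7628.2 × 0.90337 = 6891.1 m.

Δz ≈ 6891 m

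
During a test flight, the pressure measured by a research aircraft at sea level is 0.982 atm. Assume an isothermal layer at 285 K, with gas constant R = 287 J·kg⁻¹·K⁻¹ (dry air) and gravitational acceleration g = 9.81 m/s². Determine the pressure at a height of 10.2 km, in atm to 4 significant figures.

P ≈ 0.2890 atm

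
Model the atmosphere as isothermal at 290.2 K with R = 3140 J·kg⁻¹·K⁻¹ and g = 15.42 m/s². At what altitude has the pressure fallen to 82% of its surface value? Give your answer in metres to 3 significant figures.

z ≈ 11700 m

Scale height: H = RT/g = 3140 × 290.2 / 15.42 = 59094 m.
Set P/P₀ = exp(−z/H) = 0.82, so z = −H ln(0.82).
−ln(0.82) = 0.19845; z = 59094 × 0.19845 = 11727 m.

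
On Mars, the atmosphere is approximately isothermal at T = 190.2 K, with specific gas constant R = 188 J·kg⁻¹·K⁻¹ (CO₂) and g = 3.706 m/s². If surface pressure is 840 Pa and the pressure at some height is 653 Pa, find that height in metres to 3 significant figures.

Scale height: H = RT/g = 188 × 190.2 / 3.706 = 9648.6 m.
Invert the barometric formula: z = H ln(P₀/P).
P₀/P = 840/653 = 1.2864; ln(1.2864) = 0.25185.
z = 9648.6 × 0.25185 = 2430.0 m.

z ≈ 2430 m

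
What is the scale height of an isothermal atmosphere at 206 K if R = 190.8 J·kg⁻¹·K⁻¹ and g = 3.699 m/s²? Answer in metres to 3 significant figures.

The scale height of an isothermal atmosphere is H = RT/g.
H = 190.8 × 206 / 3.699 = 39305/3.699 = 10626 m.

H ≈ 10600 m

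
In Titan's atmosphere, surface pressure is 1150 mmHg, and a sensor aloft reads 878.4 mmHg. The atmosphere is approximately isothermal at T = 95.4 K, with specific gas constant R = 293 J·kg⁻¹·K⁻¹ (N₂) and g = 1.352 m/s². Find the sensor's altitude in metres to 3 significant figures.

z ≈ 5570 m

Scale height: H = RT/g = 293 × 95.4 / 1.352 = 20675 m.
Invert the barometric formula: z = H ln(P₀/P).
P₀/P = 1150/878.4 = 1.3092; ln(1.3092) = 0.26942.
z = 20675 × 0.26942 = 5570.3 m.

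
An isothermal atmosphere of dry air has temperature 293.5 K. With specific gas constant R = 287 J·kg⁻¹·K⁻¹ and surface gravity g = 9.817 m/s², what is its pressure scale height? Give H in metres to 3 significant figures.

The scale height of an isothermal atmosphere is H = RT/g.
H = 287 × 293.5 / 9.817 = 84234/9.817 = 8580.4 m.

H ≈ 8580 m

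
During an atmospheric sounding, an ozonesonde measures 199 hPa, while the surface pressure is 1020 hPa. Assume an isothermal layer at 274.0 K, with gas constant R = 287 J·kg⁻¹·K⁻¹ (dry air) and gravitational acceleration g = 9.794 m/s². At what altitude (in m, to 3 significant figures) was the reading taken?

Scale height: H = RT/g = 287 × 274.0 / 9.794 = 8029.2 m.
Invert the barometric formula: z = H ln(P₀/P).
P₀/P = 1020/199 = 5.1256; ln(5.1256) = 1.6342.
z = 8029.2 × 1.6342 = 13121 m.

z ≈ 13100 m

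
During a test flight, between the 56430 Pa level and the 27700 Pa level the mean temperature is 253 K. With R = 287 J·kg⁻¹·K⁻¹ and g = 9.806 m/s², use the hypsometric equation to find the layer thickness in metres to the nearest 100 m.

Δz ≈ 5300 m

Hypsometric equation: Δz = (R T̄/g) ln(P₁/P₂).
R T̄/g = 287 × 253 / 9.806 = 7404.8 m.
ln(56430/27700) = ln(2.0372) = 0.71158.
Δz = 7404.8 × 0.71158 = 5269.1 m.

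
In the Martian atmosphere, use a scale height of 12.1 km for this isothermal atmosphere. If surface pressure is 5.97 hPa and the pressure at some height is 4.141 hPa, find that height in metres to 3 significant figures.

Invert the barometric formula: z = H ln(P₀/P).
P₀/P = 5.97/4.141 = 1.4417; ln(1.4417) = 0.36582.
z = 12100 × 0.36582 = 4426.4 m.

z ≈ 4430 m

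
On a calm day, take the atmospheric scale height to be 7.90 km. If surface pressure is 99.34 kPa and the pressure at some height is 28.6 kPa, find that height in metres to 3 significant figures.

Invert the barometric formula: z = H ln(P₀/P).
P₀/P = 99.34/28.6 = 3.4734; ln(3.4734) = 1.2451.
z = 7900.0 × 1.2451 = 9836.3 m.

z ≈ 9840 m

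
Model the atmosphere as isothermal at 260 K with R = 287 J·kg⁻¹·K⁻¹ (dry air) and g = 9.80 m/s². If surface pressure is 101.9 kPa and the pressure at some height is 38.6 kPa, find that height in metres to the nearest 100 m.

z ≈ 7400 m

Scale height: H = RT/g = 287 × 260 / 9.80 = 7614.3 m.
Invert the barometric formula: z = H ln(P₀/P).
P₀/P = 101.9/38.6 = 2.6399; ln(2.6399) = 0.97074.
z = 7614.3 × 0.97074 = 7391.5 m.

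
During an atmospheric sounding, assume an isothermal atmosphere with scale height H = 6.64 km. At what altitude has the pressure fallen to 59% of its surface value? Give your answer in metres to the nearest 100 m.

Set P/P₀ = exp(−z/H) = 0.59, so z = −H ln(0.59).
−ln(0.59) = 0.52763; z = 6640.0 × 0.52763 = 3503.5 m.

z ≈ 3500 m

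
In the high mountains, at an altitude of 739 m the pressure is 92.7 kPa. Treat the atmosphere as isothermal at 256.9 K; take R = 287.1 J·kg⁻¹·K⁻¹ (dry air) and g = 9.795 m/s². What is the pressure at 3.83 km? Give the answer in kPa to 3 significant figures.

P ≈ 61.5 kPa

Scale height: H = RT/g = 287.1 × 256.9 / 9.795 = 7530.0 m.
Between two levels, P₂ = P₁ exp(−Δz/H) with Δz = z₂ − z₁.
Δz = 3830.0 − 739.00 = 3091.0 m; Δz/H = 3091.0/7530.0 = 0.41049.
P₂ = 92.7 × exp(−0.41049) = 92.7 × 0.66333 = 61.491 kPa.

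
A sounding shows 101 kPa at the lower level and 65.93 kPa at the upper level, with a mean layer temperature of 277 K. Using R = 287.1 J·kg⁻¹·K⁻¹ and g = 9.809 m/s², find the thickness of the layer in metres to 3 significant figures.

Δz ≈ 3460 m

Hypsometric equation: Δz = (R T̄/g) ln(P₁/P₂).
R T̄/g = 287.1 × 277 / 9.809 = 8107.5 m.
ln(101/65.93) = ln(1.5319) = 0.42651.
Δz = 8107.5 × 0.42651 = 3457.9 m.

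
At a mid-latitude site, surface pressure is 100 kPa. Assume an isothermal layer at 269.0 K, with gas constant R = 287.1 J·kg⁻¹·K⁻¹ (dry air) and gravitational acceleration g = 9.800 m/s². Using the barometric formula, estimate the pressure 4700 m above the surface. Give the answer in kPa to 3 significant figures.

P ≈ 55.1 kPa

Scale height: H = RT/g = 287.1 × 269.0 / 9.800 = 7880.6 m.
Barometric formula: P = P₀ exp(−z/H).
z/H = 4700.0/7880.6 = 0.59640; exp(−0.59640) = 0.55079.
P = 100 × 0.55079 = 55.079 kPa.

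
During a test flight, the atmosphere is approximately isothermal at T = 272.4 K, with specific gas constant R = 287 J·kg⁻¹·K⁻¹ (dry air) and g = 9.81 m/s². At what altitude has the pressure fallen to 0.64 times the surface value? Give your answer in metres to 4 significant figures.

z ≈ 3557 m

Scale height: H = RT/g = 287 × 272.4 / 9.81 = 7969.3 m.
Set P/P₀ = exp(−z/H) = 0.64, so z = −H ln(0.64).
−ln(0.64) = 0.44629; z = 7969.3 × 0.44629 = 3556.6 m.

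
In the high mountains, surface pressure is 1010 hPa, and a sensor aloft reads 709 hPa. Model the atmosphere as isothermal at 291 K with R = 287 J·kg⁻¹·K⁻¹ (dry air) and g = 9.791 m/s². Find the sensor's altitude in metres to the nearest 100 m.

Scale height: H = RT/g = 287 × 291 / 9.791 = 8530.0 m.
Invert the barometric formula: z = H ln(P₀/P).
P₀/P = 1010/709 = 1.4245; ln(1.4245) = 0.35382.
z = 8530.0 × 0.35382 = 3018.1 m.

z ≈ 3000 m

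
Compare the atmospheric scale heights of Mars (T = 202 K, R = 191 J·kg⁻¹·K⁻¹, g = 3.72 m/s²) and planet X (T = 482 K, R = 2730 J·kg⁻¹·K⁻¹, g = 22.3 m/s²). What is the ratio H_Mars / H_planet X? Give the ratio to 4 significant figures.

H_Mars/H_planet X ≈ 0.1758

H = RT/g for each body.
H_Mars = 191 × 202 / 3.72 = 10372 m.
H_planet X = 2730 × 482 / 22.3 = 59007 m.
H_Mars/H_planet X = 10372/59007 = 0.17578.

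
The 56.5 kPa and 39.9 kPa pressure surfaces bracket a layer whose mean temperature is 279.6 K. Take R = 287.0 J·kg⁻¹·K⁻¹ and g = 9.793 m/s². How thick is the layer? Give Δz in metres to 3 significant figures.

Hypsometric equation: Δz = (R T̄/g) ln(P₁/P₂).
R T̄/g = 287.0 × 279.6 / 9.793 = 8194.1 m.
ln(56.5/39.9) = ln(1.4160) = 0.34784.
Δz = 8194.1 × 0.34784 = 2850.2 m.

Δz ≈ 2850 m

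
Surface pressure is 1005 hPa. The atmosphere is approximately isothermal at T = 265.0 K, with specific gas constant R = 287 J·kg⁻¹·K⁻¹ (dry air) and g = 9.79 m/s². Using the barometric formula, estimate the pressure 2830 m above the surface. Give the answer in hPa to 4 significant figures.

Scale height: H = RT/g = 287 × 265.0 / 9.79 = 7768.6 m.
Barometric formula: P = P₀ exp(−z/H).
z/H = 2830.0/7768.6 = 0.36429; exp(−0.36429) = 0.69469.
P = 1005 × 0.69469 = 698.16 hPa.

P ≈ 698.2 hPa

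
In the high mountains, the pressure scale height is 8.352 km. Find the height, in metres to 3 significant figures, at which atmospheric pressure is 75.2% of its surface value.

Set P/P₀ = exp(−z/H) = 0.752, so z = −H ln(0.752).
−ln(0.752) = 0.28502; z = 8352.0 × 0.28502 = 2380.5 m.

z ≈ 2380 m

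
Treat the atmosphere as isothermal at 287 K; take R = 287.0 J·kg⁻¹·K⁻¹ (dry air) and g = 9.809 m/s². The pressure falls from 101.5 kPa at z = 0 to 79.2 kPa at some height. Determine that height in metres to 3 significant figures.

z ≈ 2080 m

Scale height: H = RT/g = 287.0 × 287 / 9.809 = 8397.3 m.
Invert the barometric formula: z = H ln(P₀/P).
P₀/P = 101.5/79.2 = 1.2816; ln(1.2816) = 0.24811.
z = 8397.3 × 0.24811 = 2083.5 m.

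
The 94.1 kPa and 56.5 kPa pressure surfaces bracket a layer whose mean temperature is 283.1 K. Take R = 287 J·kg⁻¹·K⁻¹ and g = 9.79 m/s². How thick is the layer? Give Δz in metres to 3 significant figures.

Hypsometric equation: Δz = (R T̄/g) ln(P₁/P₂).
R T̄/g = 287 × 283.1 / 9.79 = 8299.3 m.
ln(94.1/56.5) = ln(1.6655) = 0.51013.
Δz = 8299.3 × 0.51013 = 4233.7 m.

Δz ≈ 4230 m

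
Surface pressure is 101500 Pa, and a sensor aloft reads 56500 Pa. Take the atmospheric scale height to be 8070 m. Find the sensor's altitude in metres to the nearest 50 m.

Invert the barometric formula: z = H ln(P₀/P).
P₀/P = 101500/56500 = 1.7965; ln(1.7965) = 0.58584.
z = 8070.0 × 0.58584 = 4727.7 m.

z ≈ 4750 m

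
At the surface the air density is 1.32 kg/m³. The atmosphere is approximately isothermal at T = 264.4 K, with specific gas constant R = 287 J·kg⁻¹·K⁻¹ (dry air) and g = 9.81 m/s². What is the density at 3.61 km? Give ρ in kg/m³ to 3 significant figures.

ρ ≈ 0.828 kg/m³

Scale height: H = RT/g = 287 × 264.4 / 9.81 = 7735.2 m.
In an isothermal atmosphere, density decays like pressure: ρ = ρ₀ exp(−z/H).
z/H = 3610.0/7735.2 = 0.46670; exp(−0.46670) = 0.62707.
ρ = 1.32 × 0.62707 = 0.82773 kg/m³.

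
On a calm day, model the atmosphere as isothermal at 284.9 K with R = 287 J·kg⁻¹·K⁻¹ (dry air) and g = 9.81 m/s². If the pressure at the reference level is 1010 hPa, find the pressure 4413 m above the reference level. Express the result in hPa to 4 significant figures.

Scale height: H = RT/g = 287 × 284.9 / 9.81 = 8335.0 m.
Barometric formula: P = P₀ exp(−z/H).
z/H = 4413.0/8335.0 = 0.52945; exp(−0.52945) = 0.58893.
P = 1010 × 0.58893 = 594.82 hPa.

P ≈ 594.8 hPa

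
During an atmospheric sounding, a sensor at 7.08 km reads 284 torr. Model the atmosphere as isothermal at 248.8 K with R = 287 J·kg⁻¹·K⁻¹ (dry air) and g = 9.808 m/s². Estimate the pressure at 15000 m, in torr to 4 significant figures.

Scale height: H = RT/g = 287 × 248.8 / 9.808 = 7280.3 m.
Between two levels, P₂ = P₁ exp(−Δz/H) with Δz = z₂ − z₁.
Δz = 15000 − 7080.0 = 7920.0 m; Δz/H = 7920.0/7280.3 = 1.0879.
P₂ = 284 × exp(−1.0879) = 284 × 0.33692 = 95.685 torr.

P ≈ 95.69 torr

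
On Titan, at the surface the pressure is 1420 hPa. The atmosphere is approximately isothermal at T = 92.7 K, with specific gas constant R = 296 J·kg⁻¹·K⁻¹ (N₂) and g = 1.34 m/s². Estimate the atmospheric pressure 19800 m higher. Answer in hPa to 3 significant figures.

P ≈ 540 hPa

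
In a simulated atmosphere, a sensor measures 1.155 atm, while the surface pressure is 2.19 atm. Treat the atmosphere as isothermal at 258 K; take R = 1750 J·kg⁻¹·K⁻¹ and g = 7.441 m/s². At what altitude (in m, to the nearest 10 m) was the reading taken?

Scale height: H = RT/g = 1750 × 258 / 7.441 = 60677 m.
Invert the barometric formula: z = H ln(P₀/P).
P₀/P = 2.19/1.155 = 1.8961; ln(1.8961) = 0.63980.
z = 60677 × 0.63980 = 38821 m.

z ≈ 38820 m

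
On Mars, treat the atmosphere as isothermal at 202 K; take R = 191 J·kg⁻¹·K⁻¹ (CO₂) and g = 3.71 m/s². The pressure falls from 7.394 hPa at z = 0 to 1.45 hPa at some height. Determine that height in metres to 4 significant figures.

z ≈ 16940 m

Scale height: H = RT/g = 191 × 202 / 3.71 = 10399 m.
Invert the barometric formula: z = H ln(P₀/P).
P₀/P = 7.394/1.45 = 5.0993; ln(5.0993) = 1.6291.
z = 10399 × 1.6291 = 16941 m.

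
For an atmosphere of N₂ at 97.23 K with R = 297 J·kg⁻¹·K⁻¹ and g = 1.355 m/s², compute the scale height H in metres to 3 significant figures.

The scale height of an isothermal atmosphere is H = RT/g.
H = 297 × 97.23 / 1.355 = 28877/1.355 = 21311 m.

H ≈ 21300 m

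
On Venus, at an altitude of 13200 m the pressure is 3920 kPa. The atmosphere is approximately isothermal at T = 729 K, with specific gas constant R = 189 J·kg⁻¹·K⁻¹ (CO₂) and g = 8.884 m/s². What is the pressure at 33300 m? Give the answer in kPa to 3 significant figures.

P ≈ 1070 kPa

Scale height: H = RT/g = 189 × 729 / 8.884 = 15509 m.
Between two levels, P₂ = P₁ exp(−Δz/H) with Δz = z₂ − z₁.
Δz = 33300 − 13200 = 20100 m; Δz/H = 20100/15509 = 1.2960.
P₂ = 3920 × exp(−1.2960) = 3920 × 0.27362 = 1072.6 kPa.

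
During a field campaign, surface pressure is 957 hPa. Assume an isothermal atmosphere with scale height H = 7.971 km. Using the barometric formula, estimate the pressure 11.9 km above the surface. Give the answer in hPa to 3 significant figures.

P ≈ 215 hPa

Barometric formula: P = P₀ exp(−z/H).
z/H = 11900/7971.0 = 1.4929; exp(−1.4929) = 0.22472.
P = 957 × 0.22472 = 215.06 hPa.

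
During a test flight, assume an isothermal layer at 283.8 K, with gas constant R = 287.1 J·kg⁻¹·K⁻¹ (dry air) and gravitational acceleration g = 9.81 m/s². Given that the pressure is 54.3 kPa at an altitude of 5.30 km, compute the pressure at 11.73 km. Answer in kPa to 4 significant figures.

P ≈ 25.04 kPa

Scale height: H = RT/g = 287.1 × 283.8 / 9.81 = 8305.7 m.
Between two levels, P₂ = P₁ exp(−Δz/H) with Δz = z₂ − z₁.
Δz = 11730 − 5300.0 = 6430.0 m; Δz/H = 6430.0/8305.7 = 0.77417.
P₂ = 54.3 × exp(−0.77417) = 54.3 × 0.46109 = 25.037 kPa.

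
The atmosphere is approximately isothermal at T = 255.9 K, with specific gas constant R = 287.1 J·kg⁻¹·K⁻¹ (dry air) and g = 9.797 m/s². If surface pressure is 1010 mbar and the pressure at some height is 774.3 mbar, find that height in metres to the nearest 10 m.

z ≈ 1990 m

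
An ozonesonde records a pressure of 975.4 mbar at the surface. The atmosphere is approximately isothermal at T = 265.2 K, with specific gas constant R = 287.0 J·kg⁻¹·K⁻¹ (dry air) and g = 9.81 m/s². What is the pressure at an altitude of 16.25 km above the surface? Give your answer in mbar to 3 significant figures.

P ≈ 120 mbar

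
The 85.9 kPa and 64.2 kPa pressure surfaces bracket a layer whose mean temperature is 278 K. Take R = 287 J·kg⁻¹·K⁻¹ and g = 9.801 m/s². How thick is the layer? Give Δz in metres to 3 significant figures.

Hypsometric equation: Δz = (R T̄/g) ln(P₁/P₂).
R T̄/g = 287 × 278 / 9.801 = 8140.6 m.
ln(85.9/64.2) = ln(1.3380) = 0.29118.
Δz = 8140.6 × 0.29118 = 2370.4 m.

Δz ≈ 2370 m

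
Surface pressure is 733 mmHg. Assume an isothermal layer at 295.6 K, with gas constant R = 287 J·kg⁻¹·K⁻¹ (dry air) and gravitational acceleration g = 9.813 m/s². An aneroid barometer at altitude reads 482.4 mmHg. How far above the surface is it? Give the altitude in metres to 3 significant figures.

z ≈ 3620 m

Scale height: H = RT/g = 287 × 295.6 / 9.813 = 8645.4 m.
Invert the barometric formula: z = H ln(P₀/P).
P₀/P = 733/482.4 = 1.5195; ln(1.5195) = 0.41838.
z = 8645.4 × 0.41838 = 3617.1 m.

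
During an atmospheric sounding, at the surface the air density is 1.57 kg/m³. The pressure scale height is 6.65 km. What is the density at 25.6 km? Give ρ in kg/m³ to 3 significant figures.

ρ ≈ 0.0334 kg/m³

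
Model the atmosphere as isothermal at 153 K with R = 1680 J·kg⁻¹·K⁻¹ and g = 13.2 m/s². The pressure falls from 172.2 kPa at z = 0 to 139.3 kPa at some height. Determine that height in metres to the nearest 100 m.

Scale height: H = RT/g = 1680 × 153 / 13.2 = 19473 m.
Invert the barometric formula: z = H ln(P₀/P).
P₀/P = 172.2/139.3 = 1.2362; ln(1.2362) = 0.21204.
z = 19473 × 0.21204 = 4129.1 m.

z ≈ 4100 m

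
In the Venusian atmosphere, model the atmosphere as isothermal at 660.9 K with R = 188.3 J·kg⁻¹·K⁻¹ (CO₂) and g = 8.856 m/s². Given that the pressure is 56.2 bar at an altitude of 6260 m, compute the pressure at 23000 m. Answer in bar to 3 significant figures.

Scale height: H = RT/g = 188.3 × 660.9 / 8.856 = 14052 m.
Between two levels, P₂ = P₁ exp(−Δz/H) with Δz = z₂ − z₁.
Δz = 23000 − 6260.0 = 16740 m; Δz/H = 16740/14052 = 1.1913.
P₂ = 56.2 × exp(−1.1913) = 56.2 × 0.30383 = 17.075 bar.

P ≈ 17.1 bar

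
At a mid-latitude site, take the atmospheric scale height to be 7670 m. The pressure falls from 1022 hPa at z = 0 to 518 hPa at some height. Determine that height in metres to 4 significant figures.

z ≈ 5212 m

Invert the barometric formula: z = H ln(P₀/P).
P₀/P = 1022/518 = 1.9730; ln(1.9730) = 0.67956.
z = 7670.0 × 0.67956 = 5212.2 m.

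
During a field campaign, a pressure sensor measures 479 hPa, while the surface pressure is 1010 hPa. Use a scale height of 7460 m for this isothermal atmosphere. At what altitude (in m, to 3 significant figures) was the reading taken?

Invert the barometric formula: z = H ln(P₀/P).
P₀/P = 1010/479 = 2.1086; ln(2.1086) = 0.74602.
z = 7460.0 × 0.74602 = 5565.3 m.

z ≈ 5570 m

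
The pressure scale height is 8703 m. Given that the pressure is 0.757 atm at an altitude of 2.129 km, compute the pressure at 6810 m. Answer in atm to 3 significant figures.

P ≈ 0.442 atm

Between two levels, P₂ = P₁ exp(−Δz/H) with Δz = z₂ − z₁.
Δz = 6810.0 − 2129.0 = 4681.0 m; Δz/H = 4681.0/8703.0 = 0.53786.
P₂ = 0.757 × exp(−0.53786) = 0.757 × 0.58400 = 0.44209 atm.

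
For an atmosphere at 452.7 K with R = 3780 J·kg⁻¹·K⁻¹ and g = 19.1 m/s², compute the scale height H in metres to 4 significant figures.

H ≈ 89590 m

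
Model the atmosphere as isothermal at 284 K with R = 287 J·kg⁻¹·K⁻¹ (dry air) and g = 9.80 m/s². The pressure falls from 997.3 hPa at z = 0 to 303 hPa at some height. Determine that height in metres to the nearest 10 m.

Scale height: H = RT/g = 287 × 284 / 9.80 = 8317.1 m.
Invert the barometric formula: z = H ln(P₀/P).
P₀/P = 997.3/303 = 3.2914; ln(3.2914) = 1.1913.
z = 8317.1 × 1.1913 = 9908.2 m.

z ≈ 9910 m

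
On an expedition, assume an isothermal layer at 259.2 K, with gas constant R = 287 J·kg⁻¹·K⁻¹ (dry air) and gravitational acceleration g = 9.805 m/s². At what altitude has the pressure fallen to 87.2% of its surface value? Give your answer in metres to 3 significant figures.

z ≈ 1040 m

Scale height: H = RT/g = 287 × 259.2 / 9.805 = 7587.0 m.
Set P/P₀ = exp(−z/H) = 0.872, so z = −H ln(0.872).
−ln(0.872) = 0.13697; z = 7587.0 × 0.13697 = 1039.2 m.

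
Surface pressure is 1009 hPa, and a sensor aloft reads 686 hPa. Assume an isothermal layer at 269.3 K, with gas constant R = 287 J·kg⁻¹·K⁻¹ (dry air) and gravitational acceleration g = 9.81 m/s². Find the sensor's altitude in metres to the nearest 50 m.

z ≈ 3050 m

Scale height: H = RT/g = 287 × 269.3 / 9.81 = 7878.6 m.
Invert the barometric formula: z = H ln(P₀/P).
P₀/P = 1009/686 = 1.4708; ln(1.4708) = 0.38581.
z = 7878.6 × 0.38581 = 3039.6 m.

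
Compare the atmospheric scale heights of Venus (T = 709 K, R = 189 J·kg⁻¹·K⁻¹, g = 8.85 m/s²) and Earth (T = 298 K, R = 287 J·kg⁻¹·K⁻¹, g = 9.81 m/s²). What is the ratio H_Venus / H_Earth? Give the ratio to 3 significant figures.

H_Venus/H_Earth ≈ 1.74

H = RT/g for each body.
H_Venus = 189 × 709 / 8.85 = 15141 m.
H_Earth = 287 × 298 / 9.81 = 8718.2 m.
H_Venus/H_Earth = 15141/8718.2 = 1.7367.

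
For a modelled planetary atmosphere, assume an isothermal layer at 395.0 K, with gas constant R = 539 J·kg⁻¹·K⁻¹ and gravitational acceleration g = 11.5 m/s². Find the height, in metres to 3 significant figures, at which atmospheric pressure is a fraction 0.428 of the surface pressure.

z ≈ 15700 m

Scale height: H = RT/g = 539 × 395.0 / 11.5 = 18513 m.
Set P/P₀ = exp(−z/H) = 0.428, so z = −H ln(0.428).
−ln(0.428) = 0.84863; z = 18513 × 0.84863 = 15711 m.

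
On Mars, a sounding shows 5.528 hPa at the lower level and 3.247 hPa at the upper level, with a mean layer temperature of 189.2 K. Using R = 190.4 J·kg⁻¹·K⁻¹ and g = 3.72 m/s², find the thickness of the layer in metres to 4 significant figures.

Δz ≈ 5153 m

Hypsometric equation: Δz = (R T̄/g) ln(P₁/P₂).
R T̄/g = 190.4 × 189.2 / 3.72 = 9683.8 m.
ln(5.528/3.247) = ln(1.7025) = 0.53210.
Δz = 9683.8 × 0.53210 = 5152.7 m.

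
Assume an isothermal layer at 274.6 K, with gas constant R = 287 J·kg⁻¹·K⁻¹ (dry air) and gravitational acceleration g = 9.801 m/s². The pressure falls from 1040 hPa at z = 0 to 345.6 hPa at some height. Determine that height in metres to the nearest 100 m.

Scale height: H = RT/g = 287 × 274.6 / 9.801 = 8041.0 m.
Invert the barometric formula: z = H ln(P₀/P).
P₀/P = 1040/345.6 = 3.0093; ln(3.0093) = 1.1017.
z = 8041.0 × 1.1017 = 8858.8 m.

z ≈ 8900 m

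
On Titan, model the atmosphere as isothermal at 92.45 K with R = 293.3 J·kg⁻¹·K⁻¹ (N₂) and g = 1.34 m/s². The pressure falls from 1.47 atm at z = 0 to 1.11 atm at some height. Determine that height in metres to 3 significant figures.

Scale height: H = RT/g = 293.3 × 92.45 / 1.34 = 20236 m.
Invert the barometric formula: z = H ln(P₀/P).
P₀/P = 1.47/1.11 = 1.3243; ln(1.3243) = 0.28088.
z = 20236 × 0.28088 = 5683.9 m.

z ≈ 5680 m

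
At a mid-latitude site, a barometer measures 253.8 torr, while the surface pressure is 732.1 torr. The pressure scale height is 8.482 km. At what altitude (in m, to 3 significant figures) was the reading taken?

z ≈ 8990 m

Invert the barometric formula: z = H ln(P₀/P).
P₀/P = 732.1/253.8 = 2.8846; ln(2.8846) = 1.0594.
z = 8482.0 × 1.0594 = 8985.8 m.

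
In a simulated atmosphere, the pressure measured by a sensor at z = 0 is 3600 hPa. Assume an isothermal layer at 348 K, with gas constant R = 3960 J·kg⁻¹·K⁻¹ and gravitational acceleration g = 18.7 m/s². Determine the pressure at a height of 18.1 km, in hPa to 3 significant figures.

P ≈ 2820 hPa

Scale height: H = RT/g = 3960 × 348 / 18.7 = 73694 m.
Barometric formula: P = P₀ exp(−z/H).
z/H = 18100/73694 = 0.24561; exp(−0.24561) = 0.78223.
P = 3600 × 0.78223 = 2816.0 hPa.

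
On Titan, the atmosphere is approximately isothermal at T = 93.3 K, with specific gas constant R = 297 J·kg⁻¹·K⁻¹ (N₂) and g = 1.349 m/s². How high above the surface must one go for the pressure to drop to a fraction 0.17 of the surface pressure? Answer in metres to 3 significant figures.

z ≈ 36400 m

Scale height: H = RT/g = 297 × 93.3 / 1.349 = 20541 m.
Set P/P₀ = exp(−z/H) = 0.17, so z = −H ln(0.17).
−ln(0.17) = 1.7720; z = 20541 × 1.7720 = 36399 m.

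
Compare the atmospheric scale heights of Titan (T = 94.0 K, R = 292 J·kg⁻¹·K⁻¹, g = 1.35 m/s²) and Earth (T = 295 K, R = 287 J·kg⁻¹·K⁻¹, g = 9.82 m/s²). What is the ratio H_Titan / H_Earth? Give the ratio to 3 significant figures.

H_Titan/H_Earth ≈ 2.36

H = RT/g for each body.
H_Titan = 292 × 94.0 / 1.35 = 20332 m.
H_Earth = 287 × 295 / 9.82 = 8621.7 m.
H_Titan/H_Earth = 20332/8621.7 = 2.3582.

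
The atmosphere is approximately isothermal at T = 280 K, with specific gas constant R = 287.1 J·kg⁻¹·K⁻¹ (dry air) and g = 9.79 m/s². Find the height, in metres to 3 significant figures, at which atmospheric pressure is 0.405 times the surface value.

z ≈ 7420 m

Scale height: H = RT/g = 287.1 × 280 / 9.79 = 8211.2 m.
Set P/P₀ = exp(−z/H) = 0.405, so z = −H ln(0.405).
−ln(0.405) = 0.90387; z = 8211.2 × 0.90387 = 7421.9 m.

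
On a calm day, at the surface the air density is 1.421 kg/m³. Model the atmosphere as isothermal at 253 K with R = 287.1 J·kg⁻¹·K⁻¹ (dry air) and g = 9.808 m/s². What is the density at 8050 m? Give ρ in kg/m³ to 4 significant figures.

Scale height: H = RT/g = 287.1 × 253 / 9.808 = 7405.8 m.
In an isothermal atmosphere, density decays like pressure: ρ = ρ₀ exp(−z/H).
z/H = 8050.0/7405.8 = 1.0870; exp(−1.0870) = 0.33723.
ρ = 1.421 × 0.33723 = 0.47920 kg/m³.

ρ ≈ 0.4792 kg/m³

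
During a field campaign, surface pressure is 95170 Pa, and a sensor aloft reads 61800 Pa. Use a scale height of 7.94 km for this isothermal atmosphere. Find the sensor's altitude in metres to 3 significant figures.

Invert the barometric formula: z = H ln(P₀/P).
P₀/P = 95170/61800 = 1.5400; ln(1.5400) = 0.43178.
z = 7940.0 × 0.43178 = 3428.3 m.

z ≈ 3430 m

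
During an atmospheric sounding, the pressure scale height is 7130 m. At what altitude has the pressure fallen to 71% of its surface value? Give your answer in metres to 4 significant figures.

Set P/P₀ = exp(−z/H) = 0.71, so z = −H ln(0.71).
−ln(0.71) = 0.34249; z = 7130.0 × 0.34249 = 2442.0 m.

z ≈ 2442 m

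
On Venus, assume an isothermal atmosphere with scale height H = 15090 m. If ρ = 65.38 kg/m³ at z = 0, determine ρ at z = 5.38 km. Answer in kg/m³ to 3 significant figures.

In an isothermal atmosphere, density decays like pressure: ρ = ρ₀ exp(−z/H).
z/H = 5380.0/15090 = 0.35653; exp(−0.35653) = 0.70010.
ρ = 65.38 × 0.70010 = 45.773 kg/m³.

ρ ≈ 45.8 kg/m³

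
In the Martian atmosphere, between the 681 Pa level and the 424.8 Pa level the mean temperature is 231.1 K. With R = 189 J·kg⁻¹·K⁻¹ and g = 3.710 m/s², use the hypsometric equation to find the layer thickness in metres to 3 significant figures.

Hypsometric equation: Δz = (R T̄/g) ln(P₁/P₂).
R T̄/g = 189 × 231.1 / 3.710 = 11773 m.
ln(681/424.8) = ln(1.6031) = 0.47194.
Δz = 11773 × 0.47194 = 5556.1 m.

Δz ≈ 5560 m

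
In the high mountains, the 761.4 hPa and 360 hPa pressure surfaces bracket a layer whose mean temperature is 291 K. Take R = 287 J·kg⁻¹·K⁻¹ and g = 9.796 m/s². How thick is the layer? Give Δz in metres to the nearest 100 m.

Hypsometric equation: Δz = (R T̄/g) ln(P₁/P₂).
R T̄/g = 287 × 291 / 9.796 = 8525.6 m.
ln(761.4/360) = ln(2.1150) = 0.74905.
Δz = 8525.6 × 0.74905 = 6386.1 m.

Δz ≈ 6400 m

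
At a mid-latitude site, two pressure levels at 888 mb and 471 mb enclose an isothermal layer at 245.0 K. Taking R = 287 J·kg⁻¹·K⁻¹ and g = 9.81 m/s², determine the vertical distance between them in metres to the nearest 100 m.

Δz ≈ 4500 m

Hypsometric equation: Δz = (R T̄/g) ln(P₁/P₂).
R T̄/g = 287 × 245.0 / 9.81 = 7167.7 m.
ln(888/471) = ln(1.8854) = 0.63414.
Δz = 7167.7 × 0.63414 = 4545.3 m.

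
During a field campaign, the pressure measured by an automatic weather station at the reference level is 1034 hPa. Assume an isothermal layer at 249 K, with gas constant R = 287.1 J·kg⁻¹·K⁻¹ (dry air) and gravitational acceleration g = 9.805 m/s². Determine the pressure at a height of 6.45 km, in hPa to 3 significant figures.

Scale height: H = RT/g = 287.1 × 249 / 9.805 = 7291.0 m.
Barometric formula: P = P₀ exp(−z/H).
z/H = 6450.0/7291.0 = 0.88465; exp(−0.88465) = 0.41286.
P = 1034 × 0.41286 = 426.90 hPa.

P ≈ 427 hPa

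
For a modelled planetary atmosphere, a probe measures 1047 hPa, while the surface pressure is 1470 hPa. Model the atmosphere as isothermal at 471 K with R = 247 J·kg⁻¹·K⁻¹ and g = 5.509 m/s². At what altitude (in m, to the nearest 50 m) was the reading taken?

z ≈ 7150 m

Scale height: H = RT/g = 247 × 471 / 5.509 = 21118 m.
Invert the barometric formula: z = H ln(P₀/P).
P₀/P = 1470/1047 = 1.4040; ln(1.4040) = 0.33933.
z = 21118 × 0.33933 = 7166.0 m.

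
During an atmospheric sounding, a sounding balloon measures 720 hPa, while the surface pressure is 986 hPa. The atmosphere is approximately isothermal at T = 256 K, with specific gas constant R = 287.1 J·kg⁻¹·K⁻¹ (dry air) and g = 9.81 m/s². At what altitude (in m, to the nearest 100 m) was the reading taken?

Scale height: H = RT/g = 287.1 × 256 / 9.81 = 7492.1 m.
Invert the barometric formula: z = H ln(P₀/P).
P₀/P = 986/720 = 1.3694; ln(1.3694) = 0.31437.
z = 7492.1 × 0.31437 = 2355.3 m.

z ≈ 2400 m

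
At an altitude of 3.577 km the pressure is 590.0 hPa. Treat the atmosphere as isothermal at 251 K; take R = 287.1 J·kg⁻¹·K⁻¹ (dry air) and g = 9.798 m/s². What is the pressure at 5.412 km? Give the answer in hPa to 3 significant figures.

Scale height: H = RT/g = 287.1 × 251 / 9.798 = 7354.8 m.
Between two levels, P₂ = P₁ exp(−Δz/H) with Δz = z₂ − z₁.
Δz = 5412.0 − 3577.0 = 1835.0 m; Δz/H = 1835.0/7354.8 = 0.24950.
P₂ = 590.0 × exp(−0.24950) = 590.0 × 0.77919 = 459.72 hPa.

P ≈ 460 hPa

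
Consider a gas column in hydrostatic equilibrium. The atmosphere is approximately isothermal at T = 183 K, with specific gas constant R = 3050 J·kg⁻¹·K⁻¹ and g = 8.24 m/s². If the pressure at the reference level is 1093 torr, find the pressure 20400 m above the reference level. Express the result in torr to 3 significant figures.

Scale height: H = RT/g = 3050 × 183 / 8.24 = 67737 m.
Barometric formula: P = P₀ exp(−z/H).
z/H = 20400/67737 = 0.30116; exp(−0.30116) = 0.73996.
P = 1093 × 0.73996 = 808.78 torr.

P ≈ 809 torr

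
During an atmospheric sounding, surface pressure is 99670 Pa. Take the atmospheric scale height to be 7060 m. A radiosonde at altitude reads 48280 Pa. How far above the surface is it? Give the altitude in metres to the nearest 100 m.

z ≈ 5100 m

Invert the barometric formula: z = H ln(P₀/P).
P₀/P = 99670/48280 = 2.0644; ln(2.0644) = 0.72484.
z = 7060.0 × 0.72484 = 5117.4 m.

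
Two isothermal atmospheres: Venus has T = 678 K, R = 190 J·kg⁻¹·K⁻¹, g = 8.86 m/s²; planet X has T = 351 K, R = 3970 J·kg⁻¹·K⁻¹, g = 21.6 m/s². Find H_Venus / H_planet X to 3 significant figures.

H = RT/g for each body.
H_Venus = 190 × 678 / 8.86 = 14540 m.
H_planet X = 3970 × 351 / 21.6 = 64512 m.
H_Venus/H_planet X = 14540/64512 = 0.22538.

H_Venus/H_planet X ≈ 0.225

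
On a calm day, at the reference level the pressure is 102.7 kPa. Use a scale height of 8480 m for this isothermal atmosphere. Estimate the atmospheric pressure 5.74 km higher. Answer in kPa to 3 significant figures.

Barometric formula: P = P₀ exp(−z/H).
z/H = 5740.0/8480.0 = 0.67689; exp(−0.67689) = 0.50820.
P = 102.7 × 0.50820 = 52.192 kPa.

P ≈ 52.2 kPa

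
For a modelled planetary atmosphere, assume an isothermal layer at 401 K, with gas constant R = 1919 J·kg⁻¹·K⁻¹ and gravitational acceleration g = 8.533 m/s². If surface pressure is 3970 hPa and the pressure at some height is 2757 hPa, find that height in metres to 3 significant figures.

Scale height: H = RT/g = 1919 × 401 / 8.533 = 90182 m.
Invert the barometric formula: z = H ln(P₀/P).
P₀/P = 3970/2757 = 1.4400; ln(1.4400) = 0.36464.
z = 90182 × 0.36464 = 32884 m.

z ≈ 32900 m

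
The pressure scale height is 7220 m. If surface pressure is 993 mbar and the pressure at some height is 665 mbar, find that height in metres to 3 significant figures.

Invert the barometric formula: z = H ln(P₀/P).
P₀/P = 993/665 = 1.4932; ln(1.4932) = 0.40092.
z = 7220.0 × 0.40092 = 2894.6 m.

z ≈ 2890 m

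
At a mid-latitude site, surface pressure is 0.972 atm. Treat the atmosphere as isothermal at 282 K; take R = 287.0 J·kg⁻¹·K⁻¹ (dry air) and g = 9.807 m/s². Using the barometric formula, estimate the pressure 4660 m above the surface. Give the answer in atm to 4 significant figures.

P ≈ 0.5526 atm

Scale height: H = RT/g = 287.0 × 282 / 9.807 = 8252.7 m.
Barometric formula: P = P₀ exp(−z/H).
z/H = 4660.0/8252.7 = 0.56466; exp(−0.56466) = 0.56855.
P = 0.972 × 0.56855 = 0.55263 atm.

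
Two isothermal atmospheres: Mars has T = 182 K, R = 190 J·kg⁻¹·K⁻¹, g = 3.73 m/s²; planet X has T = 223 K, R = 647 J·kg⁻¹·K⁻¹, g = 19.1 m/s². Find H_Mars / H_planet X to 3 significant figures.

H_Mars/H_planet X ≈ 1.23

H = RT/g for each body.
H_Mars = 190 × 182 / 3.73 = 9270.8 m.
H_planet X = 647 × 223 / 19.1 = 7554.0 m.
H_Mars/H_planet X = 9270.8/7554.0 = 1.2273.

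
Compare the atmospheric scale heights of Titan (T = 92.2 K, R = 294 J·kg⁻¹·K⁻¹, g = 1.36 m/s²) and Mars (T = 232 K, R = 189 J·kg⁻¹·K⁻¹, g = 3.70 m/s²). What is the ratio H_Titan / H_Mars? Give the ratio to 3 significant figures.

H = RT/g for each body.
H_Titan = 294 × 92.2 / 1.36 = 19931 m.
H_Mars = 189 × 232 / 3.70 = 11851 m.
H_Titan/H_Mars = 19931/11851 = 1.6818.

H_Titan/H_Mars ≈ 1.68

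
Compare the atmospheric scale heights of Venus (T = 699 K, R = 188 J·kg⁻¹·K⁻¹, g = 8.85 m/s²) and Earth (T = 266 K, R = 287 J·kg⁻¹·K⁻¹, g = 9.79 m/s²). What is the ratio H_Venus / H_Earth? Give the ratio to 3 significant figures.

H_Venus/H_Earth ≈ 1.90

H = RT/g for each body.
H_Venus = 188 × 699 / 8.85 = 14849 m.
H_Earth = 287 × 266 / 9.79 = 7798.0 m.
H_Venus/H_Earth = 14849/7798.0 = 1.9042.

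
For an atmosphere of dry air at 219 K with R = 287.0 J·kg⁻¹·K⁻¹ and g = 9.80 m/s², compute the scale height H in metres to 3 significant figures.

H ≈ 6410 m

The scale height of an isothermal atmosphere is H = RT/g.
H = 287.0 × 219 / 9.80 = 62853/9.80 = 6413.6 m.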